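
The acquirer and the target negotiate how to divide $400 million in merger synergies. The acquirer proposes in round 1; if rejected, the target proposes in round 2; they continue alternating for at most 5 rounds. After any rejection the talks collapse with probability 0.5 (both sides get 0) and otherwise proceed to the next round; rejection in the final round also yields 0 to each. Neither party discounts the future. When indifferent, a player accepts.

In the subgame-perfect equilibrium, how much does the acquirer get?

275

Round 5 (the acquirer proposes): rejection yields 0 for the target; the acquirer offers 0 and keeps 400.
Round 4 (the target proposes): rejecting gives the acquirer an expected 0.5 × 400 = 200, so the target offers 200, keeping 200.
Round 3 (the acquirer proposes): rejecting gives the target an expected 0.5 × 200 = 100. The acquirer offers 100 and keeps 400 − 100 = 300.
Round 2 (the target proposes): rejecting gives the acquirer an expected 0.5 × 300 = 150, so the target offers 150, keeping 250.
Round 1 (the acquirer proposes): rejecting gives the target an expected 0.5 × 250 = 125, so the acquirer offers 125, keeping 275.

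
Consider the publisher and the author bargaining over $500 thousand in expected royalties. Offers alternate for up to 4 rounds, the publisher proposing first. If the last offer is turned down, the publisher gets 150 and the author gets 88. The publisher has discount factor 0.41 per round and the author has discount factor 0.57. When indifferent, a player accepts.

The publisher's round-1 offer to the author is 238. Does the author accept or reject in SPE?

Accept

Round 4 (the author proposes): the publisher gets 150 if talks fail, so the author offers 150 and keeps 350.
Round 3 (the publisher proposes): the author can get 350 next round, worth 0.57 × 350 = 199.5 now. The publisher offers 199.5 and keeps 500 − 199.5 = 300.5.
Round 2 (the author proposes): the publisher can get 300.5 next round, worth 0.41 × 300.5 = 123.205 now. The author offers 123.205 and keeps 500 − 123.205 = 376.795.
So by rejecting in round 1, the author gets 376.795 next round, worth 0.57 × 376.795 = 214.77315 now.
Offer 238 ≥ 214.77315, so the author accepts.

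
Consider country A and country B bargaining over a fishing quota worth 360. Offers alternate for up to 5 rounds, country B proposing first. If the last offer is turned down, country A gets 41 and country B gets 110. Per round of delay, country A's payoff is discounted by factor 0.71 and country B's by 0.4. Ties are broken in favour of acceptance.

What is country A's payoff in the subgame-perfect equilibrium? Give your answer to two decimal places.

200.22

By backward induction:
Round 5 (country B proposes): country A gets 41 if talks fail, so country B offers 41 and keeps 319.
Round 4 (country A proposes): country B can get 319 next round, worth 0.4 × 319 = 127.6 now, so country A offers 127.6, keeping 232.4.
Round 3 (country B proposes): country A can get 232.4 next round, worth 0.71 × 232.4 = 165.004 now, so country B offers 165.004, keeping 194.996.
Round 2 (country A proposes): country B can get 194.996 next round, worth 0.4 × 194.996 = 77.9984 now, so country A offers 77.9984, keeping 282.0016.
Round 1 (country B proposes): country A can get 282.0016 next round, worth 0.71 × 282.0016 = 200.221136 now. Country B offers 200.221136 and keeps 360 − 200.221136 = 159.778864.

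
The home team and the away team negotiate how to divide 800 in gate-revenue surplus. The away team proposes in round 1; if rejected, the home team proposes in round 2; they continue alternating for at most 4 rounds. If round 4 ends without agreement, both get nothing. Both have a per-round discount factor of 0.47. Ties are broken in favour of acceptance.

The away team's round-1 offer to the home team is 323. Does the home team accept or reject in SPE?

Round 4 (the home team proposes): rejection yields 0 for the away team; the home team offers 0 and keeps 800.
Round 3 (the away team proposes): the home team can get 800 next round, worth 0.47 × 800 = 376 now, so the away team offers 376, keeping 424.
Round 2 (the home team proposes): the away team can get 424 next round, worth 0.47 × 424 = 199.28 now, so the home team offers 199.28, keeping 600.72.
So by rejecting in round 1, the home team gets 600.72 next round, worth 0.47 × 600.72 = 282.3384 now.
Offer 323 ≥ 282.3384, so the home team accepts.

Accept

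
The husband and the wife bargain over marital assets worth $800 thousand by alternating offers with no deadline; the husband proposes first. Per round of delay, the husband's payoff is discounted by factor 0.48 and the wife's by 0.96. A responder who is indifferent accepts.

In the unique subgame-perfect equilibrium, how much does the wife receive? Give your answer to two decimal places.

When the husband proposes, the wife accepts any offer worth at least 0.96 times what the wife would get by proposing next round; and vice versa.
This gives x = 800 − 0.96y and y = 800 − 0.48x, where x and y are each side's share when it proposes.
Hence (1 − 0.96·0.48)x = 800(1 − 0.96), i.e. 0.5392·x = 32.
x ≈ 59.3472; the wife's share is 800 − x ≈ 740.6528.

740.65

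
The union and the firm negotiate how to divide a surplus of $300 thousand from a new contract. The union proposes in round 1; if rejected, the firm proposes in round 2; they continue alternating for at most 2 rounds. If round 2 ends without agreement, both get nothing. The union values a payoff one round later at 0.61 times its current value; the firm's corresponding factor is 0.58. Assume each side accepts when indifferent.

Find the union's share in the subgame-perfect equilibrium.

Round 2 (the firm proposes): rejection yields 0 for the union; the firm offers 0 and keeps 300.
Round 1 (the union proposes): the firm can get 300 next round, worth 0.58 × 300 = 174 now, so the union offers 174, keeping 126.

126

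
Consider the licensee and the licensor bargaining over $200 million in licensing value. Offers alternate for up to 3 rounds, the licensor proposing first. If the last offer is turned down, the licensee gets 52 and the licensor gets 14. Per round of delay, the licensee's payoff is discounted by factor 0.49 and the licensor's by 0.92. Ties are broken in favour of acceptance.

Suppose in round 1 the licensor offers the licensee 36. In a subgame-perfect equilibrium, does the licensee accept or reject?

Accept

Round 3 (the licensor proposes): the licensee gets 52 if talks fail, so the licensor offers 52 and keeps 148.
Round 2 (the licensee proposes): the licensor can get 148 next round, worth 0.92 × 148 = 136.16 now; the licensee offers that and keeps 63.84.
So by rejecting in round 1, the licensee gets 63.84 next round, worth 0.49 × 63.84 = 31.2816 now.
Offer 36 ≥ 31.2816, so the licensee accepts.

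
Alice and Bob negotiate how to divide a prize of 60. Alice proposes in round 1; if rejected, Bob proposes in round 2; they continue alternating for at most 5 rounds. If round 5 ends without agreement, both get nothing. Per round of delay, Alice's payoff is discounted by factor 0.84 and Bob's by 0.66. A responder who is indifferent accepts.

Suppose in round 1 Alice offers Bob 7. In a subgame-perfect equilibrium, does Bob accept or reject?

Work out Bob's continuation value if the offer is rejected.
Round 5 (Alice proposes): Bob will accept anything ≥ 0, so Alice offers 0 and keeps 60.
Round 4 (Bob proposes): Alice can get 60 next round, worth 0.84 × 60 = 50.4 now, so Bob offers 50.4, keeping 9.6.
Round 3 (Alice proposes): Bob can get 9.6 next round, worth 0.66 × 9.6 = 6.336 now, so Alice offers 6.336, keeping 53.664.
Round 2 (Bob proposes): Alice can get 53.664 next round, worth 0.84 × 53.664 = 45.07776 now, so Bob offers 45.07776, keeping 14.92224.
So by rejecting in round 1, Bob gets 14.92224 next round, worth 0.66 × 14.92224 = 9.8486784 now.
Offer 7 < 9.8486784, so Bob rejects.

Reject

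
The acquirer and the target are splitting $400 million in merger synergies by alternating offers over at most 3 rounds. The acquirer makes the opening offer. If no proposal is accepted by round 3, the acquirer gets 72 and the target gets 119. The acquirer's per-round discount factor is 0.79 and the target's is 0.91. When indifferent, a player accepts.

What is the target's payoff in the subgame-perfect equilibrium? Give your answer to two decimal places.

161.99

By backward induction:
Round 3 (the acquirer proposes): the target gets 119 if talks fail, so the acquirer offers 119 and keeps 281.
Round 2 (the target proposes): the acquirer can get 281 next round, worth 0.79 × 281 = 221.99 now. The target offers 221.99 and keeps 400 − 221.99 = 178.01.
Round 1 (the acquirer proposes): the target can get 178.01 next round, worth 0.91 × 178.01 = 161.9891 now, so the acquirer offers 161.9891, keeping 238.0109.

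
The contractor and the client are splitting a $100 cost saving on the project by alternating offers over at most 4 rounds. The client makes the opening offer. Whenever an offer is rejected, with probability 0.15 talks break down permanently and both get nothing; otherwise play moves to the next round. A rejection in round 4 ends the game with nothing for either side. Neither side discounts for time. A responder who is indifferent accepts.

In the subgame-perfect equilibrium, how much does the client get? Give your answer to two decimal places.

25.84

By backward induction:
Round 4 (the contractor proposes): the client will accept anything ≥ 0, so the contractor offers 0 and keeps 100.
Round 3 (the client proposes): rejecting gives the contractor an expected 0.85 × 100 = 85; the client offers that and keeps 15.
Round 2 (the contractor proposes): rejecting gives the client an expected 0.85 × 15 = 12.75, so the contractor offers 12.75, keeping 87.25.
Round 1 (the client proposes): rejecting gives the contractor an expected 0.85 × 87.25 = 74.1625. The client offers 74.1625 and keeps 100 − 74.1625 = 25.8375.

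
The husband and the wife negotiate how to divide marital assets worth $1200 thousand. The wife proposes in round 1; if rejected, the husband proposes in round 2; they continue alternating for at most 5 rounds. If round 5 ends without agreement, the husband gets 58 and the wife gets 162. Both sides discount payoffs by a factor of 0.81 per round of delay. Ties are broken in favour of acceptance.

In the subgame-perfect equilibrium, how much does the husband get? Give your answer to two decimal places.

Round 5 (the wife proposes): the husband gets 58 if talks fail, so the wife offers 58 and keeps 1142.
Round 4 (the husband proposes): the wife can get 1142 next round, worth 0.81 × 1142 = 925.02 now; the husband offers that and keeps 274.98.
Round 3 (the wife proposes): the husband can get 274.98 next round, worth 0.81 × 274.98 = 222.7338 now. The wife offers 222.7338 and keeps 1200 − 222.7338 = 977.2662.
Round 2 (the husband proposes): the wife can get 977.2662 next round, worth 0.81 × 977.2662 = 791.585622 now. The husband offers 791.585622 and keeps 1200 − 791.585622 = 408.414378.
Round 1 (the wife proposes): the husband can get 408.414378 next round, worth 0.81 × 408.414378 = 330.81564618 now. The wife offers 330.81564618 and keeps 1200 − 330.81564618 = 869.18435382.

330.82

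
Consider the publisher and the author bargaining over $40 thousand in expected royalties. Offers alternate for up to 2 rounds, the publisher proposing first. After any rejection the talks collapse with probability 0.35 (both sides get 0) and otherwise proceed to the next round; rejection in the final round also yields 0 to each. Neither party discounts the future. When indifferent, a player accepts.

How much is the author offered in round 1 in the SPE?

By backward induction:
Round 2 (the author proposes): rejection yields 0 for the publisher; the author offers 0 and keeps 40.
Round 1 (the publisher proposes): rejecting gives the author an expected 0.65 × 40 = 26; the publisher offers that and keeps 14.

26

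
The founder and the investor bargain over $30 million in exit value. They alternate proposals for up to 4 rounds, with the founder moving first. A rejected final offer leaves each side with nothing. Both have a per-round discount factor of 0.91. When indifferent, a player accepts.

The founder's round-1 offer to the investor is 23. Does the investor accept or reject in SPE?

Round 4 (the investor proposes): rejection yields 0 for the founder; the investor offers 0 and keeps 30.
Round 3 (the founder proposes): the investor can get 30 next round, worth 0.91 × 30 = 27.3 now. The founder offers 27.3 and keeps 30 − 27.3 = 2.7.
Round 2 (the investor proposes): the founder can get 2.7 next round, worth 0.91 × 2.7 = 2.457 now. The investor offers 2.457 and keeps 30 − 2.457 = 27.543.
So by rejecting in round 1, the investor gets 27.543 next round, worth 0.91 × 27.543 = 25.06413 now.
Offer 23 < 25.06413, so the investor rejects.

Reject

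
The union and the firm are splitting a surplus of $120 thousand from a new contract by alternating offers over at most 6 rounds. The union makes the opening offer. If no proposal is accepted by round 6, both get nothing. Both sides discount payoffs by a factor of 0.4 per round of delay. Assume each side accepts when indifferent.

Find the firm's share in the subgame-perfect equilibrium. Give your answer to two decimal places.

34.64

By backward induction:
Round 6 (the firm proposes): rejection yields 0 for the union; the firm offers 0 and keeps 120.
Round 5 (the union proposes): the firm can get 120 next round, worth 0.4 × 120 = 48 now; the union offers that and keeps 72.
Round 4 (the firm proposes): the union can get 72 next round, worth 0.4 × 72 = 28.8 now; the firm offers that and keeps 91.2.
Round 3 (the union proposes): the firm can get 91.2 next round, worth 0.4 × 91.2 = 36.48 now, so the union offers 36.48, keeping 83.52.
Round 2 (the firm proposes): the union can get 83.52 next round, worth 0.4 × 83.52 = 33.408 now. The firm offers 33.408 and keeps 120 − 33.408 = 86.592.
Round 1 (the union proposes): the firm can get 86.592 next round, worth 0.4 × 86.592 = 34.6368 now. The union offers 34.6368 and keeps 120 − 34.6368 = 85.3632.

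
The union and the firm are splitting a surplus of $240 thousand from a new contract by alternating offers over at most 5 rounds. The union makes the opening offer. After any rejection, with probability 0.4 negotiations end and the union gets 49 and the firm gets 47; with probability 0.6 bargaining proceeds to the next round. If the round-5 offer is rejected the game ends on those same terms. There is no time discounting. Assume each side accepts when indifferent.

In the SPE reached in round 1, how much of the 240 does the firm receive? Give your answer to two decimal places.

94.00

Round 5 (the union proposes): the firm gets 47 if talks fail, so the union offers 47 and keeps 193.
Round 4 (the firm proposes): rejecting gives the union an expected 0.6 × 193 + 0.4 × 49 = 135.4. The firm offers 135.4 and keeps 240 − 135.4 = 104.6.
Round 3 (the union proposes): rejecting gives the firm an expected 0.6 × 104.6 + 0.4 × 47 = 81.56, so the union offers 81.56, keeping 158.44.
Round 2 (the firm proposes): rejecting gives the union an expected 0.6 × 158.44 + 0.4 × 49 = 114.664. The firm offers 114.664 and keeps 240 − 114.664 = 125.336.
Round 1 (the union proposes): rejecting gives the firm an expected 0.6 × 125.336 + 0.4 × 47 = 94.0016. The union offers 94.0016 and keeps 240 − 94.0016 = 145.9984.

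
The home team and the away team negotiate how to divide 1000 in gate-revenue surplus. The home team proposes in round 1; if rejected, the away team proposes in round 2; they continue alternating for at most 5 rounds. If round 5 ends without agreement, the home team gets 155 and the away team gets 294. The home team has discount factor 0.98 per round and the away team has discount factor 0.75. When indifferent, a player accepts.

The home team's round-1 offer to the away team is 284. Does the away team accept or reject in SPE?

Accept

Round 5 (the home team proposes): the away team gets 294 if talks fail, so the home team offers 294 and keeps 706.
Round 4 (the away team proposes): the home team can get 706 next round, worth 0.98 × 706 = 691.88 now, so the away team offers 691.88, keeping 308.12.
Round 3 (the home team proposes): the away team can get 308.12 next round, worth 0.75 × 308.12 = 231.09 now, so the home team offers 231.09, keeping 768.91.
Round 2 (the away team proposes): the home team can get 768.91 next round, worth 0.98 × 768.91 = 753.5318 now. The away team offers 753.5318 and keeps 1000 − 753.5318 = 246.4682.
So by rejecting in round 1, the away team gets 246.4682 next round, worth 0.75 × 246.4682 = 184.85115 now.
Offer 284 ≥ 184.85115, so the away team accepts.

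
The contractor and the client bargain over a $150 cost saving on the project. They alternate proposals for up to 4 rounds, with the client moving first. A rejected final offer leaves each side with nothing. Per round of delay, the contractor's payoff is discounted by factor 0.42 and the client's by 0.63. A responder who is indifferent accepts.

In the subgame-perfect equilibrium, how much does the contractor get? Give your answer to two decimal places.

39.98

Round 4 (the contractor proposes): the client will accept anything ≥ 0, so the contractor offers 0 and keeps 150.
Round 3 (the client proposes): the contractor can get 150 next round, worth 0.42 × 150 = 63 now; the client offers that and keeps 87.
Round 2 (the contractor proposes): the client can get 87 next round, worth 0.63 × 87 = 54.81 now; the contractor offers that and keeps 95.19.
Round 1 (the client proposes): the contractor can get 95.19 next round, worth 0.42 × 95.19 = 39.9798 now; the client offers that and keeps 110.0202.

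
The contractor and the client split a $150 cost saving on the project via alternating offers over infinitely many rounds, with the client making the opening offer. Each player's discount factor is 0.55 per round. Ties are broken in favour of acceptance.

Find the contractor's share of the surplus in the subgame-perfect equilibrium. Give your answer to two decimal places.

When the client proposes, the contractor accepts any offer worth at least 0.55 times what the contractor would get by proposing next round; and vice versa.
This gives x = 150 − 0.55y and y = 150 − 0.55x, where x and y are each side's share when it proposes.
Hence (1 − 0.55·0.55)x = 150(1 − 0.55), i.e. 0.6975·x = 67.5.
x ≈ 96.7742; the contractor's share is 150 − x ≈ 53.2258.

53.23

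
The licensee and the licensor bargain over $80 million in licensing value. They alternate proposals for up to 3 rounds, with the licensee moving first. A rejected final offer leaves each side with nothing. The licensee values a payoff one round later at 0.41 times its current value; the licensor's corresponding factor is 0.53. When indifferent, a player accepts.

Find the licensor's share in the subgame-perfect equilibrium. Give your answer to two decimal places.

Round 3 (the licensee proposes): rejection yields 0 for the licensor; the licensee offers 0 and keeps 80.
Round 2 (the licensor proposes): the licensee can get 80 next round, worth 0.41 × 80 = 32.8 now; the licensor offers that and keeps 47.2.
Round 1 (the licensee proposes): the licensor can get 47.2 next round, worth 0.53 × 47.2 = 25.016 now; the licensee offers that and keeps 54.984.

25.02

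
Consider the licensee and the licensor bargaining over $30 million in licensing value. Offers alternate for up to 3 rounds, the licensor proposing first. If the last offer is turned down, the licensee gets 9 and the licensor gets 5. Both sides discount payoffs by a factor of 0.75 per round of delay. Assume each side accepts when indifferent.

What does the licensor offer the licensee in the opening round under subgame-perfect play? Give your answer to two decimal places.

Round 3 (the licensor proposes): the licensee gets 9 if talks fail, so the licensor offers 9 and keeps 21.
Round 2 (the licensee proposes): the licensor can get 21 next round, worth 0.75 × 21 = 15.75 now, so the licensee offers 15.75, keeping 14.25.
Round 1 (the licensor proposes): the licensee can get 14.25 next round, worth 0.75 × 14.25 = 10.6875 now; the licensor offers that and keeps 19.3125.

10.69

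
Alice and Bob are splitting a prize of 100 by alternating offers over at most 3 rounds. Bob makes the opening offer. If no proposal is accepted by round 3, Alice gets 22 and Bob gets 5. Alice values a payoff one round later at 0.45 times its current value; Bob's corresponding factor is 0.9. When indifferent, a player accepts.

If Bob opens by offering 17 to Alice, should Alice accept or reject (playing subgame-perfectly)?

Accept

Round 3 (Bob proposes): Alice gets 22 if talks fail, so Bob offers 22 and keeps 78.
Round 2 (Alice proposes): Bob can get 78 next round, worth 0.9 × 78 = 70.2 now. Alice offers 70.2 and keeps 100 − 70.2 = 29.8.
So by rejecting in round 1, Alice gets 29.8 next round, worth 0.45 × 29.8 = 13.41 now.
Offer 17 ≥ 13.41, so Alice accepts.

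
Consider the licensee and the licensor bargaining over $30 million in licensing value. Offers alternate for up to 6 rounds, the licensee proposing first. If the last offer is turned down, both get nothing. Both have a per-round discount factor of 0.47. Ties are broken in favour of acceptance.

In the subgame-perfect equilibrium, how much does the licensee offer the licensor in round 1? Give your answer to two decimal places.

Round 6 (the licensor proposes): the licensee will accept anything ≥ 0, so the licensor offers 0 and keeps 30.
Round 5 (the licensee proposes): the licensor can get 30 next round, worth 0.47 × 30 = 14.1 now. The licensee offers 14.1 and keeps 30 − 14.1 = 15.9.
Round 4 (the licensor proposes): the licensee can get 15.9 next round, worth 0.47 × 15.9 = 7.473 now, so the licensor offers 7.473, keeping 22.527.
Round 3 (the licensee proposes): the licensor can get 22.527 next round, worth 0.47 × 22.527 = 10.58769 now, so the licensee offers 10.58769, keeping 19.41231.
Round 2 (the licensor proposes): the licensee can get 19.41231 next round, worth 0.47 × 19.41231 = 9.1237857 now. The licensor offers 9.1237857 and keeps 30 − 9.1237857 = 20.8762143.
Round 1 (the licensee proposes): the licensor can get 20.8762143 next round, worth 0.47 × 20.8762143 = 9.811820721 now, so the licensee offers 9.811820721, keeping 20.188179279.

9.81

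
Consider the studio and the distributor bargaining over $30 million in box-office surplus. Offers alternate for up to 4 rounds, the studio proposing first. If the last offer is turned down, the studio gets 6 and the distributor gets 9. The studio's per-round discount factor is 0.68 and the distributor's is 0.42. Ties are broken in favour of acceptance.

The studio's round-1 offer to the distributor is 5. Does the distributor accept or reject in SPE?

Reject

Round 4 (the distributor proposes): the studio gets 6 if talks fail, so the distributor offers 6 and keeps 24.
Round 3 (the studio proposes): the distributor can get 24 next round, worth 0.42 × 24 = 10.08 now. The studio offers 10.08 and keeps 30 − 10.08 = 19.92.
Round 2 (the distributor proposes): the studio can get 19.92 next round, worth 0.68 × 19.92 = 13.5456 now; the distributor offers that and keeps 16.4544.
So by rejecting in round 1, the distributor gets 16.4544 next round, worth 0.42 × 16.4544 = 6.910848 now.
Offer 5 < 6.910848, so the distributor rejects.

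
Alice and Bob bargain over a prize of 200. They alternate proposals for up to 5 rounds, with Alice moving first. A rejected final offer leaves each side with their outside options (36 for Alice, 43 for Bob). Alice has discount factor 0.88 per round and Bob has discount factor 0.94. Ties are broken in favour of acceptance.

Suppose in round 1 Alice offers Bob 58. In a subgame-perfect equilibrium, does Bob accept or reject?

Work out Bob's continuation value if the offer is rejected.
Round 5 (Alice proposes): Bob gets 43 if talks fail, so Alice offers 43 and keeps 157.
Round 4 (Bob proposes): Alice can get 157 next round, worth 0.88 × 157 = 138.16 now; Bob offers that and keeps 61.84.
Round 3 (Alice proposes): Bob can get 61.84 next round, worth 0.94 × 61.84 = 58.1296 now, so Alice offers 58.1296, keeping 141.8704.
Round 2 (Bob proposes): Alice can get 141.8704 next round, worth 0.88 × 141.8704 = 124.845952 now, so Bob offers 124.845952, keeping 75.154048.
So by rejecting in round 1, Bob gets 75.154048 next round, worth 0.94 × 75.154048 = 70.64480512 now.
Offer 58 < 70.64480512, so Bob rejects.

Reject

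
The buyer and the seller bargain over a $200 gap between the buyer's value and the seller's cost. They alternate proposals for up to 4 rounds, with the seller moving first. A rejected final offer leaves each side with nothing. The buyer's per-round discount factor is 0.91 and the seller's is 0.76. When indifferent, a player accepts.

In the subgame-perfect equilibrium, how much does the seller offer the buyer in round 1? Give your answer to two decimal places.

Round 4 (the buyer proposes): the seller will accept anything ≥ 0, so the buyer offers 0 and keeps 200.
Round 3 (the seller proposes): the buyer can get 200 next round, worth 0.91 × 200 = 182 now, so the seller offers 182, keeping 18.
Round 2 (the buyer proposes): the seller can get 18 next round, worth 0.76 × 18 = 13.68 now, so the buyer offers 13.68, keeping 186.32.
Round 1 (the seller proposes): the buyer can get 186.32 next round, worth 0.91 × 186.32 = 169.5512 now, so the seller offers 169.5512, keeping 30.4488.

169.55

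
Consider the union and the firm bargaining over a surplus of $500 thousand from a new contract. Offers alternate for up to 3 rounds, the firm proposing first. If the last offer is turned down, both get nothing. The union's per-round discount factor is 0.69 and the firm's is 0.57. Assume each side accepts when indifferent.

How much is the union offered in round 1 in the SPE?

148.35

Round 3 (the firm proposes): the union will accept anything ≥ 0, so the firm offers 0 and keeps 500.
Round 2 (the union proposes): the firm can get 500 next round, worth 0.57 × 500 = 285 now; the union offers that and keeps 215.
Round 1 (the firm proposes): the union can get 215 next round, worth 0.69 × 215 = 148.35 now, so the firm offers 148.35, keeping 351.65.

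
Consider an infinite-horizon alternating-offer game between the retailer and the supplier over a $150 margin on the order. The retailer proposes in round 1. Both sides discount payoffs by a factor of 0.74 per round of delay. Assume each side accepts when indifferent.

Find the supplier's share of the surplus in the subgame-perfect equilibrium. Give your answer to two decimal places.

When the retailer proposes, the supplier accepts any offer worth at least 0.74 times what the supplier would get by proposing next round; and vice versa.
This gives x = 150 − 0.74y and y = 150 − 0.74x, where x and y are each side's share when it proposes.
Hence (1 − 0.74·0.74)x = 150(1 − 0.74), i.e. 0.4524·x = 39.
x ≈ 86.2069; the supplier's share is 150 − x ≈ 63.7931.

63.79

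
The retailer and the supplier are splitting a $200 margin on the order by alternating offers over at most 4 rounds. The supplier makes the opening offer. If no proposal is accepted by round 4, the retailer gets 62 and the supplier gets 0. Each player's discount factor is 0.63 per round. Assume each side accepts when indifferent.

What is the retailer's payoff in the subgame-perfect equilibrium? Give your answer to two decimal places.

96.63

Work backward from the last round.
Round 4 (the retailer proposes): rejection yields 0 for the supplier; the retailer offers 0 and keeps 200.
Round 3 (the supplier proposes): the retailer can get 200 next round, worth 0.63 × 200 = 126 now; the supplier offers that and keeps 74.
Round 2 (the retailer proposes): the supplier can get 74 next round, worth 0.63 × 74 = 46.62 now, so the retailer offers 46.62, keeping 153.38.
Round 1 (the supplier proposes): the retailer can get 153.38 next round, worth 0.63 × 153.38 = 96.6294 now. The supplier offers 96.6294 and keeps 200 − 96.6294 = 103.3706.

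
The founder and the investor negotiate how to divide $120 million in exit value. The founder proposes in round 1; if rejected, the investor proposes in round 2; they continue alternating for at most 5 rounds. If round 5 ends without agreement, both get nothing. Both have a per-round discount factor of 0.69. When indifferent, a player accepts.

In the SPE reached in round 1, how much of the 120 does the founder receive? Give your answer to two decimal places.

82.11

Round 5 (the founder proposes): rejection yields 0 for the investor; the founder offers 0 and keeps 120.
Round 4 (the investor proposes): the founder can get 120 next round, worth 0.69 × 120 = 82.8 now. The investor offers 82.8 and keeps 120 − 82.8 = 37.2.
Round 3 (the founder proposes): the investor can get 37.2 next round, worth 0.69 × 37.2 = 25.668 now; the founder offers that and keeps 94.332.
Round 2 (the investor proposes): the founder can get 94.332 next round, worth 0.69 × 94.332 = 65.08908 now; the investor offers that and keeps 54.91092.
Round 1 (the founder proposes): the investor can get 54.91092 next round, worth 0.69 × 54.91092 = 37.8885348 now, so the founder offers 37.8885348, keeping 82.1114652.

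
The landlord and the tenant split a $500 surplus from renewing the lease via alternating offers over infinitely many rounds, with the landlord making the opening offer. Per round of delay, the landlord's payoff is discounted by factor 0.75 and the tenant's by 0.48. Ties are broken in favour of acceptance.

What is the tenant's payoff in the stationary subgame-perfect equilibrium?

Let x be the landlord's share when the landlord proposes and y be the tenant's share when the tenant proposes.
The tenant accepts iff offered ≥ 0.48·y, so x = 500 − 0.48y. Symmetrically y = 500 − 0.75x.
Substituting: x = 500 − 0.48(500 − 0.75x), giving x(1 − 0.75·0.48) = 500(1 − 0.48).
So x = 500 × 0.52 / 0.64 = 406.25, and the tenant receives 500 − x = 93.75.

93.75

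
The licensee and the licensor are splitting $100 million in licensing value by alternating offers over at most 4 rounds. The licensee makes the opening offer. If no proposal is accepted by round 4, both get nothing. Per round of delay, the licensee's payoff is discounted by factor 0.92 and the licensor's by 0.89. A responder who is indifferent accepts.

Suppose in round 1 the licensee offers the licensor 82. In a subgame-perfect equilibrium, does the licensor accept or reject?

Accept

Round 4 (the licensor proposes): the licensee will accept anything ≥ 0, so the licensor offers 0 and keeps 100.
Round 3 (the licensee proposes): the licensor can get 100 next round, worth 0.89 × 100 = 89 now; the licensee offers that and keeps 11.
Round 2 (the licensor proposes): the licensee can get 11 next round, worth 0.92 × 11 = 10.12 now, so the licensor offers 10.12, keeping 89.88.
So by rejecting in round 1, the licensor gets 89.88 next round, worth 0.89 × 89.88 = 79.9932 now.
Offer 82 ≥ 79.9932, so the licensor accepts.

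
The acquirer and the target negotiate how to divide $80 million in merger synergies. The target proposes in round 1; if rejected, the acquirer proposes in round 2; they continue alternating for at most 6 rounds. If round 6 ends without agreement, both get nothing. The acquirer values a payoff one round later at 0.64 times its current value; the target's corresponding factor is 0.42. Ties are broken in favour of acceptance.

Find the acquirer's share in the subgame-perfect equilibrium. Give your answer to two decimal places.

41.38

Work backward from the last round.
Round 6 (the acquirer proposes): rejection yields 0 for the target; the acquirer offers 0 and keeps 80.
Round 5 (the target proposes): the acquirer can get 80 next round, worth 0.64 × 80 = 51.2 now; the target offers that and keeps 28.8.
Round 4 (the acquirer proposes): the target can get 28.8 next round, worth 0.42 × 28.8 = 12.096 now, so the acquirer offers 12.096, keeping 67.904.
Round 3 (the target proposes): the acquirer can get 67.904 next round, worth 0.64 × 67.904 = 43.45856 now; the target offers that and keeps 36.54144.
Round 2 (the acquirer proposes): the target can get 36.54144 next round, worth 0.42 × 36.54144 = 15.3474048 now. The acquirer offers 15.3474048 and keeps 80 − 15.3474048 = 64.6525952.
Round 1 (the target proposes): the acquirer can get 64.6525952 next round, worth 0.64 × 64.6525952 = 41.377660928 now; the target offers that and keeps 38.622339072.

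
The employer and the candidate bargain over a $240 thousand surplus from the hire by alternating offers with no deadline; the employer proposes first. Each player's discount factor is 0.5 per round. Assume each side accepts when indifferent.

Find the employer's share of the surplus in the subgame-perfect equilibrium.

When the employer proposes, the candidate accepts any offer worth at least 0.5 times what the candidate would get by proposing next round; and vice versa.
This gives x = 240 − 0.5y and y = 240 − 0.5x, where x and y are each side's share when it proposes.
Hence (1 − 0.5·0.5)x = 240(1 − 0.5), i.e. 0.75·x = 120.
x = 160; the candidate's share is 240 − x = 80.

160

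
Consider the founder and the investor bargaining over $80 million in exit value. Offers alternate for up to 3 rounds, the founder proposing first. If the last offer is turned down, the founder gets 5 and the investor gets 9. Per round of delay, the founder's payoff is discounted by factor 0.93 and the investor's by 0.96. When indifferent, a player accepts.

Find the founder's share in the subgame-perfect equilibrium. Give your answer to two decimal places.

Work backward from the last round.
Round 3 (the founder proposes): the investor gets 9 if talks fail, so the founder offers 9 and keeps 71.
Round 2 (the investor proposes): the founder can get 71 next round, worth 0.93 × 71 = 66.03 now. The investor offers 66.03 and keeps 80 − 66.03 = 13.97.
Round 1 (the founder proposes): the investor can get 13.97 next round, worth 0.96 × 13.97 = 13.4112 now. The founder offers 13.4112 and keeps 80 − 13.4112 = 66.5888.

66.59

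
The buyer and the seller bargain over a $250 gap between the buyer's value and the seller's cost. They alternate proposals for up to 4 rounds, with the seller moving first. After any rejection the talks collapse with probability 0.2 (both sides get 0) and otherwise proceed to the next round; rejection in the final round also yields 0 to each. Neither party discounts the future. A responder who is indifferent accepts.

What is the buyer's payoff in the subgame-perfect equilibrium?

168

Round 4 (the buyer proposes): rejection yields 0 for the seller; the buyer offers 0 and keeps 250.
Round 3 (the seller proposes): rejecting gives the buyer an expected 0.8 × 250 = 200. The seller offers 200 and keeps 250 − 200 = 50.
Round 2 (the buyer proposes): rejecting gives the seller an expected 0.8 × 50 = 40. The buyer offers 40 and keeps 250 − 40 = 210.
Round 1 (the seller proposes): rejecting gives the buyer an expected 0.8 × 210 = 168; the seller offers that and keeps 82.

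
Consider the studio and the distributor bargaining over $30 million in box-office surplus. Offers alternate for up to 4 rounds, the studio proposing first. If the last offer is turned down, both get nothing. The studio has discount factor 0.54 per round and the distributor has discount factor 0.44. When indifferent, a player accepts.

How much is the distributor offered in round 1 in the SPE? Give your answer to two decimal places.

9.21

Round 4 (the distributor proposes): rejection yields 0 for the studio; the distributor offers 0 and keeps 30.
Round 3 (the studio proposes): the distributor can get 30 next round, worth 0.44 × 30 = 13.2 now, so the studio offers 13.2, keeping 16.8.
Round 2 (the distributor proposes): the studio can get 16.8 next round, worth 0.54 × 16.8 = 9.072 now, so the distributor offers 9.072, keeping 20.928.
Round 1 (the studio proposes): the distributor can get 20.928 next round, worth 0.44 × 20.928 = 9.20832 now. The studio offers 9.20832 and keeps 30 − 9.20832 = 20.79168.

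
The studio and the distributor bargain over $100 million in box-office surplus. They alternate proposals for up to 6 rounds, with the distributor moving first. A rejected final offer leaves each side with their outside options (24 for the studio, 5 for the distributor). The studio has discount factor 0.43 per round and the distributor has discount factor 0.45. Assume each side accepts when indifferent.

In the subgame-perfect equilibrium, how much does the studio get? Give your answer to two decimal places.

Round 6 (the studio proposes): the distributor gets 5 if talks fail, so the studio offers 5 and keeps 95.
Round 5 (the distributor proposes): the studio can get 95 next round, worth 0.43 × 95 = 40.85 now; the distributor offers that and keeps 59.15.
Round 4 (the studio proposes): the distributor can get 59.15 next round, worth 0.45 × 59.15 = 26.6175 now. The studio offers 26.6175 and keeps 100 − 26.6175 = 73.3825.
Round 3 (the distributor proposes): the studio can get 73.3825 next round, worth 0.43 × 73.3825 = 31.554475 now. The distributor offers 31.554475 and keeps 100 − 31.554475 = 68.445525.
Round 2 (the studio proposes): the distributor can get 68.445525 next round, worth 0.45 × 68.445525 = 30.80048625 now, so the studio offers 30.80048625, keeping 69.19951375.
Round 1 (the distributor proposes): the studio can get 69.19951375 next round, worth 0.43 × 69.19951375 = 29.7557909125 now, so the distributor offers 29.7557909125, keeping 70.2442090875.

29.76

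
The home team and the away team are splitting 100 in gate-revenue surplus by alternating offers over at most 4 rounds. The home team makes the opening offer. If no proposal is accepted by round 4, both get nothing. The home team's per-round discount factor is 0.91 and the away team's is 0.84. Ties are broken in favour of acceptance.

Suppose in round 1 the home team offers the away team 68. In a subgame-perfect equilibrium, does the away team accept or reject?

Reject

Work out the away team's continuation value if the offer is rejected.
Round 4 (the away team proposes): the home team will accept anything ≥ 0, so the away team offers 0 and keeps 100.
Round 3 (the home team proposes): the away team can get 100 next round, worth 0.84 × 100 = 84 now, so the home team offers 84, keeping 16.
Round 2 (the away team proposes): the home team can get 16 next round, worth 0.91 × 16 = 14.56 now; the away team offers that and keeps 85.44.
So by rejecting in round 1, the away team gets 85.44 next round, worth 0.84 × 85.44 = 71.7696 now.
Offer 68 < 71.7696, so the away team rejects.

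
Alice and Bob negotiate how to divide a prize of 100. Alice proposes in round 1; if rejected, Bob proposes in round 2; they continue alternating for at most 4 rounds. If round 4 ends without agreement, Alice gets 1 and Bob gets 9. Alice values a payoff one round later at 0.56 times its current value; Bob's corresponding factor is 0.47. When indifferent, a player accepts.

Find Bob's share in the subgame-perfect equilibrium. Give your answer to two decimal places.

32.93

Round 4 (Bob proposes): Alice gets 1 if talks fail, so Bob offers 1 and keeps 99.
Round 3 (Alice proposes): Bob can get 99 next round, worth 0.47 × 99 = 46.53 now, so Alice offers 46.53, keeping 53.47.
Round 2 (Bob proposes): Alice can get 53.47 next round, worth 0.56 × 53.47 = 29.9432 now; Bob offers that and keeps 70.0568.
Round 1 (Alice proposes): Bob can get 70.0568 next round, worth 0.47 × 70.0568 = 32.926696 now, so Alice offers 32.926696, keeping 67.073304.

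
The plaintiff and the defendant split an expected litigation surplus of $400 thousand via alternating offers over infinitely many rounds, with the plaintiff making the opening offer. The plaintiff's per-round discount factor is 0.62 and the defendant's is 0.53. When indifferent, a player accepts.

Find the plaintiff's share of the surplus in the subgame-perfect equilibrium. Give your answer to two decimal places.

280.01

When the plaintiff proposes, the defendant accepts any offer worth at least 0.53 times what the defendant would get by proposing next round; and vice versa.
This gives x = 400 − 0.53y and y = 400 − 0.62x, where x and y are each side's share when it proposes.
Hence (1 − 0.53·0.62)x = 400(1 − 0.53), i.e. 0.6714·x = 188.
x ≈ 280.0119; the defendant's share is 400 − x ≈ 119.9881.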